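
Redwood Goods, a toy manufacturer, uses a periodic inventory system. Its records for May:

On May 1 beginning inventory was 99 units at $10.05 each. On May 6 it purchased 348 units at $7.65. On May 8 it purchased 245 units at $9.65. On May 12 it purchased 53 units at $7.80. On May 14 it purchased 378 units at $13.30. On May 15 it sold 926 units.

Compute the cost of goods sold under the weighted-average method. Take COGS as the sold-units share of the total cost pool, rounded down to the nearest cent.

May 15, sell 926: 926/1123 × $11,462.20 → $9,451.46
Ending inventory (cost pool remaining) = $2,010.74

COGS = $9,451.46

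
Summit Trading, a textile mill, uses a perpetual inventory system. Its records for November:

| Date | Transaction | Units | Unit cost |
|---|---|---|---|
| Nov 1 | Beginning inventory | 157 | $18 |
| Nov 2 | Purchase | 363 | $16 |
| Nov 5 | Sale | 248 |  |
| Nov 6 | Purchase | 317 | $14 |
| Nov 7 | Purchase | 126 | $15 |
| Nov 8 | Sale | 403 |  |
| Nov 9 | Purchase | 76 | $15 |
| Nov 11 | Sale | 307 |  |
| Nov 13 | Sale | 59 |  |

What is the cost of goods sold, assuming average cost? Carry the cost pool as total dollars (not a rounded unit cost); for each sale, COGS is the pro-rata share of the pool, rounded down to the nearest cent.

After Nov 1: 157 on hand, pool $2,826.00 (≈ $18.0000 each)
After Nov 2: 520 on hand, pool $8,634.00 (≈ $16.6038 each)
Nov 5, sell 248: 248/520 × $8,634.00 → $4,117.75
After Nov 6: 589 on hand, pool $8,954.25 (≈ $15.2025 each)
After Nov 7: 715 on hand, pool $10,844.25 (≈ $15.1668 each)
Nov 8, sell 403: 403/715 × $10,844.25 → $6,112.21
After Nov 9: 388 on hand, pool $5,872.04 (≈ $15.1341 each)
Nov 11, sell 307: 307/388 × $5,872.04 → $4,646.17
Nov 13, sell 59: 59/81 × $1,225.87 → $892.91
Total COGS = $4,117.75 + $6,112.21 + $4,646.17 + $892.91 = $15,769.04
Ending inventory (cost pool remaining) = $332.96

COGS = $15,769.04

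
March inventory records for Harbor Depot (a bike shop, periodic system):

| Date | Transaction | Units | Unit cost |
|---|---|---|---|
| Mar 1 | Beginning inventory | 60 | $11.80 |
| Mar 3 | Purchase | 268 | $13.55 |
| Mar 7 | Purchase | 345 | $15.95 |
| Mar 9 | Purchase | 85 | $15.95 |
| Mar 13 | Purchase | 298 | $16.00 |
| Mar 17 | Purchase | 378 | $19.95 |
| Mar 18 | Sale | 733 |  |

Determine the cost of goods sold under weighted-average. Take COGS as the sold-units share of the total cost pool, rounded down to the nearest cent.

COGS = $12,015.78

Mar 18, sell 733: 733/1434 × $23,507.00 → $12,015.78
Ending inventory (cost pool remaining) = $11,491.22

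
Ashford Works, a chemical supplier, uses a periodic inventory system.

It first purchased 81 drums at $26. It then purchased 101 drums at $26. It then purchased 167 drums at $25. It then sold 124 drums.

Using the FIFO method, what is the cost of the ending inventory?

Sale 1 (124) [FIFO — oldest first]: 81 @ $26 + 43 @ $26 = $3,224
Ending inventory: 58 @ $26 + 167 @ $25 = $5,683

Ending inventory = $5,683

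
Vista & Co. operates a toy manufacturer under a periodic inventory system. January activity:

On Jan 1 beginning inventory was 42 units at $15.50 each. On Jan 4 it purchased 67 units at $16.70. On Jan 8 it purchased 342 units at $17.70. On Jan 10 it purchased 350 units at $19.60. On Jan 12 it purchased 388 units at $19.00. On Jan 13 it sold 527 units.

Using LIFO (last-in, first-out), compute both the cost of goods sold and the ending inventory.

Jan 13, 527 sold [LIFO — newest first]: 388 @ $19.00 + 139 @ $19.60 = $10,096.40
Ending inventory: 42 @ $15.50 + 67 @ $16.70 + 342 @ $17.70 + 211 @ $19.60 = $11,958.90
Check: goods available $22,055.30 = COGS $10,096.40 + ending $11,958.90

COGS = $10,096.40; ending inventory = $11,958.90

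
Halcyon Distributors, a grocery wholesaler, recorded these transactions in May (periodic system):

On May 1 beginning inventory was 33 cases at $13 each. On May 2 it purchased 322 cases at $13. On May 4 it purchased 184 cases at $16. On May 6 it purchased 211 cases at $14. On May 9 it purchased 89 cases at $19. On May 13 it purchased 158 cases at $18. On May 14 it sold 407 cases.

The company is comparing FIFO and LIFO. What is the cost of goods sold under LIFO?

FIFO COGS: 33 @ $13 + 322 @ $13 + 52 @ $16 = $5,447
LIFO COGS: 158 @ $18 + 89 @ $19 + 160 @ $14 = $6,775

COGS = $6,775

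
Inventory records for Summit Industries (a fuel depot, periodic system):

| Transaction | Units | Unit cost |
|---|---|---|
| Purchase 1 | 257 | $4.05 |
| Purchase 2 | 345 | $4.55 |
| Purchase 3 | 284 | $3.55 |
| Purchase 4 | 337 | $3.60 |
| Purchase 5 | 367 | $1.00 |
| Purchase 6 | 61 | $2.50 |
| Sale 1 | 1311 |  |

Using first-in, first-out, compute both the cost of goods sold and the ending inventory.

Sale 1 (1311) [FIFO — oldest first]: 257 @ $4.05 + 345 @ $4.55 + 284 @ $3.55 + 337 @ $3.60 + 88 @ $1.00 = $4,920.00
Ending inventory: 279 @ $1.00 + 61 @ $2.50 = $431.50
Check: goods available $5,351.50 = COGS $4,920.00 + ending $431.50

COGS = $4,920.00; ending inventory = $431.50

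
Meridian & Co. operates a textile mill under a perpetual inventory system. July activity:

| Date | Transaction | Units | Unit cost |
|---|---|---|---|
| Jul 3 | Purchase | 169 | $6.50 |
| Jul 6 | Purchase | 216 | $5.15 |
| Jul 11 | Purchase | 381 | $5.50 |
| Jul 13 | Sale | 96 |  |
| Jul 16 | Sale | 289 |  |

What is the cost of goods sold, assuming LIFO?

Jul 13, 96 sold [LIFO — newest first]: 96 @ $5.50 = $528.00
Jul 16, 289 sold [LIFO — newest first]: 285 @ $5.50 + 4 @ $5.15 = $1,588.10
Total COGS = $528.00 + $1,588.10 = $2,116.10
Ending inventory: 169 @ $6.50 + 212 @ $5.15 = $2,190.30
Check: goods available $4,306.40 = COGS $2,116.10 + ending $2,190.30

COGS = $2,116.10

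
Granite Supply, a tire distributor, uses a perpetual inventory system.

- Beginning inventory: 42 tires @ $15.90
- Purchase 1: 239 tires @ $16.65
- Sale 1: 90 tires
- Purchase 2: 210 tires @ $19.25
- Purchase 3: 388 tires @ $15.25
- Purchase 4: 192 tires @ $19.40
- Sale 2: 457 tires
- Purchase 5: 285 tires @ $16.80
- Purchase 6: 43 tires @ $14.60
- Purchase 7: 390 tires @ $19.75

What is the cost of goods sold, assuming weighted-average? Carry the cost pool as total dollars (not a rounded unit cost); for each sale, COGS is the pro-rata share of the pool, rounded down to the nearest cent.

COGS = $9,334.75

After Beginning: 42 on hand, pool $667.80 (≈ $15.9000 each)
After Purchase 1: 281 on hand, pool $4,647.15 (≈ $16.5379 each)
Sale 1, sell 90: 90/281 × $4,647.15 → $1,488.41
After Purchase 2: 401 on hand, pool $7,201.24 (≈ $17.9582 each)
After Purchase 3: 789 on hand, pool $13,118.24 (≈ $16.6264 each)
After Purchase 4: 981 on hand, pool $16,843.04 (≈ $17.1693 each)
Sale 2, sell 457: 457/981 × $16,843.04 → $7,846.34
After Purchase 5: 809 on hand, pool $13,784.70 (≈ $17.0392 each)
After Purchase 6: 852 on hand, pool $14,412.50 (≈ $16.9161 each)
After Purchase 7: 1242 on hand, pool $22,115.00 (≈ $17.8060 each)
Total COGS = $1,488.41 + $7,846.34 = $9,334.75
Ending inventory (cost pool remaining) = $22,115.00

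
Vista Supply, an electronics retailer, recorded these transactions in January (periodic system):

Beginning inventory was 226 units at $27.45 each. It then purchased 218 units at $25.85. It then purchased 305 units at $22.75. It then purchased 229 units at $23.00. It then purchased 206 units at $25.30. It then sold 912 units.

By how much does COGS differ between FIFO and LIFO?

$663.00

FIFO COGS: 226 @ $27.45 + 218 @ $25.85 + 305 @ $22.75 + 163 @ $23.00 = $22,526.75
LIFO COGS: 206 @ $25.30 + 229 @ $23.00 + 305 @ $22.75 + 172 @ $25.85 = $21,863.75
Difference = |$22,526.75 − $21,863.75| = $663.00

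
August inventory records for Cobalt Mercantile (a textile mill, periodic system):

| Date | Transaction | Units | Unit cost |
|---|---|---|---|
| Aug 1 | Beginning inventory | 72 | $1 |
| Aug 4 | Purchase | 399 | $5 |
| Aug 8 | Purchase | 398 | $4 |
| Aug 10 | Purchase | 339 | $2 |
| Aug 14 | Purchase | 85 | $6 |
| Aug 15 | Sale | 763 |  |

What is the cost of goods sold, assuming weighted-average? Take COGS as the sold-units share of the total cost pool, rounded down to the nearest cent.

COGS = $2,860.21

Aug 15, sell 763: 763/1293 × $4,847.00 → $2,860.21
Ending inventory (cost pool remaining) = $1,986.79
Check: goods available $4,847.00 = COGS $2,860.21 + ending $1,986.79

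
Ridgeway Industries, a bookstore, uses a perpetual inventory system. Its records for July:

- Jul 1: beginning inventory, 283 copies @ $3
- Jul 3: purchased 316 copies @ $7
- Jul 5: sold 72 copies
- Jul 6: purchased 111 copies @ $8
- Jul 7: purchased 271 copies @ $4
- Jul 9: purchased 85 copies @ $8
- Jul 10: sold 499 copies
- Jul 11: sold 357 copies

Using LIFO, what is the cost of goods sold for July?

COGS = $5,299

Jul 5, 72 sold [LIFO — newest first]: 72 @ $7 = $504
Jul 10, 499 sold [LIFO — newest first]: 85 @ $8 + 271 @ $4 + 111 @ $8 + 32 @ $7 = $2,876
Jul 11, 357 sold [LIFO — newest first]: 212 @ $7 + 145 @ $3 = $1,919
Total COGS = $504 + $2,876 + $1,919 = $5,299
Ending inventory: 138 @ $3 = $414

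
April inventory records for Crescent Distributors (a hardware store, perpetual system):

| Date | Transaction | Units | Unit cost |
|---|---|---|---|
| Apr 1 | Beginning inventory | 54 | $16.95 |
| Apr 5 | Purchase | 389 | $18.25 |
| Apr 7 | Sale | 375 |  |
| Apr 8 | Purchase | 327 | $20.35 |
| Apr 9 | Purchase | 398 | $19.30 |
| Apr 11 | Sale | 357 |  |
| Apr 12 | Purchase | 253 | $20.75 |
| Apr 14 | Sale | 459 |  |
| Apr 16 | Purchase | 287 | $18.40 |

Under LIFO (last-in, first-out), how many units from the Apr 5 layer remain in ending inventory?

14

Apr 7, 375 sold [LIFO — newest first]: 375 @ $18.25 = $6,843.75
Apr 11, 357 sold [LIFO — newest first]: 357 @ $19.30 = $6,890.10
Apr 14, 459 sold [LIFO — newest first]: 253 @ $20.75 + 41 @ $19.30 + 165 @ $20.35 = $9,398.80
Total COGS = $6,843.75 + $6,890.10 + $9,398.80 = $23,132.65
Ending inventory: 54 @ $16.95 + 14 @ $18.25 + 162 @ $20.35 + 287 @ $18.40 = $9,748.30
Check: goods available $32,880.95 = COGS $23,132.65 + ending $9,748.30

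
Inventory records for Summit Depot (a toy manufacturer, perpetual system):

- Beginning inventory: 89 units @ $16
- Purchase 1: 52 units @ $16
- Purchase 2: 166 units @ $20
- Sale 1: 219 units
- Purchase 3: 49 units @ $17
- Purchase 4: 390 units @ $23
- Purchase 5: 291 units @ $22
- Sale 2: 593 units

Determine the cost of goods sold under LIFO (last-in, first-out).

Sale 1 (219) [LIFO — newest first]: 166 @ $20 + 52 @ $16 + 1 @ $16 = $4,168
Sale 2 (593) [LIFO — newest first]: 291 @ $22 + 302 @ $23 = $13,348
Total COGS = $4,168 + $13,348 = $17,516
Ending inventory: 88 @ $16 + 49 @ $17 + 88 @ $23 = $4,265

COGS = $17,516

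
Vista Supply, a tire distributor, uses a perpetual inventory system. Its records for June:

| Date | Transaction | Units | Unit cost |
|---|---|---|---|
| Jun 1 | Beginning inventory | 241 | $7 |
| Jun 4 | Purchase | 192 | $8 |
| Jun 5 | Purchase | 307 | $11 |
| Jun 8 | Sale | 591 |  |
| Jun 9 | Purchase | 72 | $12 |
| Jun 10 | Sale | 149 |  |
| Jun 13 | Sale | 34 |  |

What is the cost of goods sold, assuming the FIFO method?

Jun 8, 591 sold [FIFO — oldest first]: 241 @ $7 + 192 @ $8 + 158 @ $11 = $4,961
Jun 10, 149 sold [FIFO — oldest first]: 149 @ $11 = $1,639
Jun 13, 34 sold [FIFO — oldest first]: 34 @ $12 = $408
Total COGS = $4,961 + $1,639 + $408 = $7,008
Ending inventory: 38 @ $12 = $456
Check: goods available $7,464 = COGS $7,008 + ending $456

COGS = $7,008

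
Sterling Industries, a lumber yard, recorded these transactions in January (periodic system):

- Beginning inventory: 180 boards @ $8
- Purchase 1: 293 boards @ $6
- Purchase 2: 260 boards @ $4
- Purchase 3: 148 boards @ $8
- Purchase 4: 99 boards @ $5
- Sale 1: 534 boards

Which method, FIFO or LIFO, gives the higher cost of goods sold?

FIFO COGS: 180 @ $8 + 293 @ $6 + 61 @ $4 = $3,442
LIFO COGS: 99 @ $5 + 148 @ $8 + 260 @ $4 + 27 @ $6 = $2,881

FIFO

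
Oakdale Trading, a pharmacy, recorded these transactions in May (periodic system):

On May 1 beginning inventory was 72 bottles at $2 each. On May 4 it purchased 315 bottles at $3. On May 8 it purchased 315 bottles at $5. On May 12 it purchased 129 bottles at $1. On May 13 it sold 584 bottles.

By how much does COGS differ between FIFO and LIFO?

FIFO COGS: 72 @ $2 + 315 @ $3 + 197 @ $5 = $2,074
LIFO COGS: 129 @ $1 + 315 @ $5 + 140 @ $3 = $2,124
Difference = |$2,074 − $2,124| = $50

$50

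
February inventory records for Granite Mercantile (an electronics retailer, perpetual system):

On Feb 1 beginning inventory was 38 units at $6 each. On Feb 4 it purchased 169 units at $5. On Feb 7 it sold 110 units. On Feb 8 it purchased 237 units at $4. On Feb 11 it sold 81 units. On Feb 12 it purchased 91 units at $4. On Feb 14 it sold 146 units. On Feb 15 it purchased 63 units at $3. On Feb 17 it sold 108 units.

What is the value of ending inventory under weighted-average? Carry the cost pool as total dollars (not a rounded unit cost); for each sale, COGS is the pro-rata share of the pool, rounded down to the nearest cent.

Ending inventory = $604.42

After Feb 1: 38 on hand, pool $228.00 (≈ $6.0000 each)
After Feb 4: 207 on hand, pool $1,073.00 (≈ $5.1836 each)
Feb 7, sell 110: 110/207 × $1,073.00 → $570.19
After Feb 8: 334 on hand, pool $1,450.81 (≈ $4.3437 each)
Feb 11, sell 81: 81/334 × $1,450.81 → $351.84
After Feb 12: 344 on hand, pool $1,462.97 (≈ $4.2528 each)
Feb 14, sell 146: 146/344 × $1,462.97 → $620.91
After Feb 15: 261 on hand, pool $1,031.06 (≈ $3.9504 each)
Feb 17, sell 108: 108/261 × $1,031.06 → $426.64
Total COGS = $570.19 + $351.84 + $620.91 + $426.64 = $1,969.58
Ending inventory (cost pool remaining) = $604.42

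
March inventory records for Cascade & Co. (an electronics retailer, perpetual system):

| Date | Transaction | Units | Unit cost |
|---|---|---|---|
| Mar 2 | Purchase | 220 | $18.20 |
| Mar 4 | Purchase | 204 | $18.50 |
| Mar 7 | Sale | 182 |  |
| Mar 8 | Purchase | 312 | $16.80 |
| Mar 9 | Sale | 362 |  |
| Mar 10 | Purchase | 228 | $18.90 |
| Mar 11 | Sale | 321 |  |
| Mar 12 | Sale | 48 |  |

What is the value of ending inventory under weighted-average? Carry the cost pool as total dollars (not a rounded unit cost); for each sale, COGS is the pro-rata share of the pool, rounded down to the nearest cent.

After Mar 2: 220 on hand, pool $4,004.00 (≈ $18.2000 each)
After Mar 4: 424 on hand, pool $7,778.00 (≈ $18.3443 each)
Mar 7, sell 182: 182/424 × $7,778.00 → $3,338.66
After Mar 8: 554 on hand, pool $9,680.94 (≈ $17.4746 each)
Mar 9, sell 362: 362/554 × $9,680.94 → $6,325.81
After Mar 10: 420 on hand, pool $7,664.33 (≈ $18.2484 each)
Mar 11, sell 321: 321/420 × $7,664.33 → $5,857.73
Mar 12, sell 48: 48/99 × $1,806.60 → $875.92
Total COGS = $3,338.66 + $6,325.81 + $5,857.73 + $875.92 = $16,398.12
Ending inventory (cost pool remaining) = $930.68

Ending inventory = $930.68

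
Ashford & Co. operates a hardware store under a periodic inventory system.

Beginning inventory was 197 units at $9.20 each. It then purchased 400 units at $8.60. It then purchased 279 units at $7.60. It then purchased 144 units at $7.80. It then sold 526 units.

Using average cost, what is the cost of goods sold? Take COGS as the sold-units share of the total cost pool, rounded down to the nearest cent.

COGS = $4,381.27

Sale 1, sell 526: 526/1020 × $8,496.00 → $4,381.27
Ending inventory (cost pool remaining) = $4,114.73
Check: goods available $8,496.00 = COGS $4,381.27 + ending $4,114.73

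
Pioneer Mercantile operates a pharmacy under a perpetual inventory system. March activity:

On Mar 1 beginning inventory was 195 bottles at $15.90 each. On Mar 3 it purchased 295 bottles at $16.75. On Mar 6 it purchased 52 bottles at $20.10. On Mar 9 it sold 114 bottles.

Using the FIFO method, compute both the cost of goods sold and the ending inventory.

Mar 9, 114 sold [FIFO — oldest first]: 114 @ $15.90 = $1,812.60
Ending inventory: 81 @ $15.90 + 295 @ $16.75 + 52 @ $20.10 = $7,274.35

COGS = $1,812.60; ending inventory = $7,274.35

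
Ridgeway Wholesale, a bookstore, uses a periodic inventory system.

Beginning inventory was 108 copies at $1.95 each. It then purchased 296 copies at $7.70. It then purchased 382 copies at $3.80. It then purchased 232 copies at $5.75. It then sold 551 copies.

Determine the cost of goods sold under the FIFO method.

Sale 1 (551) [FIFO — oldest first]: 108 @ $1.95 + 296 @ $7.70 + 147 @ $3.80 = $3,048.40
Ending inventory: 235 @ $3.80 + 232 @ $5.75 = $2,227.00
Check: goods available $5,275.40 = COGS $3,048.40 + ending $2,227.00

COGS = $3,048.40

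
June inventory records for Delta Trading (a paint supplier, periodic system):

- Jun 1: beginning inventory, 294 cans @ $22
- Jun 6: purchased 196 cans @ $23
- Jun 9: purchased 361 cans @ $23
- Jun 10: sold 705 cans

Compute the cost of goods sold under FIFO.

Jun 10, 705 sold [FIFO — oldest first]: 294 @ $22 + 196 @ $23 + 215 @ $23 = $15,921
Ending inventory: 146 @ $23 = $3,358

COGS = $15,921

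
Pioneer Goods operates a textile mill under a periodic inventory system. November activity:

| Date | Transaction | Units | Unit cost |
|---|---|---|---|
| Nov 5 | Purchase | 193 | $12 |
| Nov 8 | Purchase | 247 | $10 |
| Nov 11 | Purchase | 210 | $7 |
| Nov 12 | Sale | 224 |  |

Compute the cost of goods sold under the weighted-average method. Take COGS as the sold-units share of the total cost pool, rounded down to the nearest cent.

COGS = $2,155.91

Nov 12, sell 224: 224/650 × $6,256.00 → $2,155.91
Ending inventory (cost pool remaining) = $4,100.09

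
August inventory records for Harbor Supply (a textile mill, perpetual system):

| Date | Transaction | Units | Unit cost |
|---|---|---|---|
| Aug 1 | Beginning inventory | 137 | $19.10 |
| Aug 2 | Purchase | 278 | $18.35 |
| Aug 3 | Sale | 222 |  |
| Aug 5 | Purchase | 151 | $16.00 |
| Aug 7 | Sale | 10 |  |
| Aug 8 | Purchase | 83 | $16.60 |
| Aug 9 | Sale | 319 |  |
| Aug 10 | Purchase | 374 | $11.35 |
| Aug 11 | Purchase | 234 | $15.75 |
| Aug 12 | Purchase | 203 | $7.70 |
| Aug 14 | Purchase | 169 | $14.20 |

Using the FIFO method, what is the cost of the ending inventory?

Aug 3, 222 sold [FIFO — oldest first]: 137 @ $19.10 + 85 @ $18.35 = $4,176.45
Aug 7, 10 sold [FIFO — oldest first]: 10 @ $18.35 = $183.50
Aug 9, 319 sold [FIFO — oldest first]: 183 @ $18.35 + 136 @ $16.00 = $5,534.05
Total COGS = $4,176.45 + $183.50 + $5,534.05 = $9,894.00
Ending inventory: 15 @ $16.00 + 83 @ $16.60 + 374 @ $11.35 + 234 @ $15.75 + 203 @ $7.70 + 169 @ $14.20 = $13,511.10
Check: goods available $23,405.10 = COGS $9,894.00 + ending $13,511.10

Ending inventory = $13,511.10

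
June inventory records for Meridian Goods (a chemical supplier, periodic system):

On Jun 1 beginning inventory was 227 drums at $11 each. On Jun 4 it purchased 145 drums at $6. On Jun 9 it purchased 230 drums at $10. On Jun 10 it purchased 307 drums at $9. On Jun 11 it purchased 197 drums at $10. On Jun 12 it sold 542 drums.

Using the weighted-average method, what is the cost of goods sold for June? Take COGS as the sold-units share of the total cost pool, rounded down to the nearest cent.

COGS = $5,096.56

Jun 12, sell 542: 542/1106 × $10,400.00 → $5,096.56
Ending inventory (cost pool remaining) = $5,303.44
Check: goods available $10,400.00 = COGS $5,096.56 + ending $5,303.44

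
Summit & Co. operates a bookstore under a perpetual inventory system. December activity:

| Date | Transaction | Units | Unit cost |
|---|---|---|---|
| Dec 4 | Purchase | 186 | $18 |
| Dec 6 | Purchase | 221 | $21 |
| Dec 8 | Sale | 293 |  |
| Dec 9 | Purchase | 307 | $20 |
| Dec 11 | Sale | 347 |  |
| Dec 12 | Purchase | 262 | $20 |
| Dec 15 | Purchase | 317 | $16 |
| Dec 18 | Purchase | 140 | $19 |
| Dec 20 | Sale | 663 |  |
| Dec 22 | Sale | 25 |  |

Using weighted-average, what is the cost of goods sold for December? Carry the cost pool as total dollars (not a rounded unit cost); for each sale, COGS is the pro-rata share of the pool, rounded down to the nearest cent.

After Dec 4: 186 on hand, pool $3,348.00 (≈ $18.0000 each)
After Dec 6: 407 on hand, pool $7,989.00 (≈ $19.6290 each)
Dec 8, sell 293: 293/407 × $7,989.00 → $5,751.29
After Dec 9: 421 on hand, pool $8,377.71 (≈ $19.8995 each)
Dec 11, sell 347: 347/421 × $8,377.71 → $6,905.14
After Dec 12: 336 on hand, pool $6,712.57 (≈ $19.9779 each)
After Dec 15: 653 on hand, pool $11,784.57 (≈ $18.0468 each)
After Dec 18: 793 on hand, pool $14,444.57 (≈ $18.2151 each)
Dec 20, sell 663: 663/793 × $14,444.57 → $12,076.60
Dec 22, sell 25: 25/130 × $2,367.97 → $455.37
Total COGS = $5,751.29 + $6,905.14 + $12,076.60 + $455.37 = $25,188.40
Ending inventory (cost pool remaining) = $1,912.60

COGS = $25,188.40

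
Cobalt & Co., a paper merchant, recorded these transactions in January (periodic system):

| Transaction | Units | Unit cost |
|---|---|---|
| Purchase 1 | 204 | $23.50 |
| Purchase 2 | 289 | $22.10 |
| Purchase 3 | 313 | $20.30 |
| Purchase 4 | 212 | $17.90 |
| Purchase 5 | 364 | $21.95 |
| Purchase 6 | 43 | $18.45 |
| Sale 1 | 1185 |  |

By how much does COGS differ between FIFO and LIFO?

FIFO COGS: 204 @ $23.50 + 289 @ $22.10 + 313 @ $20.30 + 212 @ $17.90 + 167 @ $21.95 = $24,995.25
LIFO COGS: 43 @ $18.45 + 364 @ $21.95 + 212 @ $17.90 + 313 @ $20.30 + 253 @ $22.10 = $24,523.15
Difference = |$24,995.25 − $24,523.15| = $472.10

$472.10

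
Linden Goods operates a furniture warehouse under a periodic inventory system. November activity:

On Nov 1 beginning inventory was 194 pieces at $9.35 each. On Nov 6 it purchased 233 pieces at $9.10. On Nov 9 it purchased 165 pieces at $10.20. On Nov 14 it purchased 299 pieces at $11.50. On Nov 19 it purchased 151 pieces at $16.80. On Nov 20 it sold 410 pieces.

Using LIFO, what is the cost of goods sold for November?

Nov 20, 410 sold [LIFO — newest first]: 151 @ $16.80 + 259 @ $11.50 = $5,515.30
Ending inventory: 194 @ $9.35 + 233 @ $9.10 + 165 @ $10.20 + 40 @ $11.50 = $6,077.20

COGS = $5,515.30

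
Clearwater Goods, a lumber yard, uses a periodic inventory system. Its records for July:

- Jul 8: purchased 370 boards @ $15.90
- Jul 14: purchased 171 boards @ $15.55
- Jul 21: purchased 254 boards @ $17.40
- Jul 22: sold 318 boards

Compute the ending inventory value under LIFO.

Jul 22, 318 sold [LIFO — newest first]: 254 @ $17.40 + 64 @ $15.55 = $5,414.80
Ending inventory: 370 @ $15.90 + 107 @ $15.55 = $7,546.85

Ending inventory = $7,546.85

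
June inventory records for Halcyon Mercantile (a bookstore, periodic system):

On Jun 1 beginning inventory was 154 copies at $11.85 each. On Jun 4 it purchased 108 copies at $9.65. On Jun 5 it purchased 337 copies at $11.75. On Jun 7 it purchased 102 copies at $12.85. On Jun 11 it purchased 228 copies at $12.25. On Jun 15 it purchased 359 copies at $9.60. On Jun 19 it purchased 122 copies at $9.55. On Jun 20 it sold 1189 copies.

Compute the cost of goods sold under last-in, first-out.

Jun 20, 1189 sold [LIFO — newest first]: 122 @ $9.55 + 359 @ $9.60 + 228 @ $12.25 + 102 @ $12.85 + 337 @ $11.75 + 41 @ $9.65 = $13,070.60
Ending inventory: 154 @ $11.85 + 67 @ $9.65 = $2,471.45

COGS = $13,070.60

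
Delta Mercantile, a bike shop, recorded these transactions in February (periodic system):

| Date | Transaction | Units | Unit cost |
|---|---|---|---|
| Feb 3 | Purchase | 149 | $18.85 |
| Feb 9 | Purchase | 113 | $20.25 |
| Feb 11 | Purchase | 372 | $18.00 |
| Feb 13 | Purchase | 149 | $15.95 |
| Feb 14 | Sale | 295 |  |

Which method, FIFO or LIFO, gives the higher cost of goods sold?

FIFO COGS: 149 @ $18.85 + 113 @ $20.25 + 33 @ $18.00 = $5,690.90
LIFO COGS: 149 @ $15.95 + 146 @ $18.00 = $5,004.55

FIFO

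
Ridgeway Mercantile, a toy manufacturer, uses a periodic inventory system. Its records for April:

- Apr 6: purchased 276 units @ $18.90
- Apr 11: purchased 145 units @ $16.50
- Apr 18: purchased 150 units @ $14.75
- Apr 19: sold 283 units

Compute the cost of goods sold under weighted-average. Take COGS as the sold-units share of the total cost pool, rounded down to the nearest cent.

Apr 19, sell 283: 283/571 × $9,821.40 → $4,867.69
Ending inventory (cost pool remaining) = $4,953.71

COGS = $4,867.69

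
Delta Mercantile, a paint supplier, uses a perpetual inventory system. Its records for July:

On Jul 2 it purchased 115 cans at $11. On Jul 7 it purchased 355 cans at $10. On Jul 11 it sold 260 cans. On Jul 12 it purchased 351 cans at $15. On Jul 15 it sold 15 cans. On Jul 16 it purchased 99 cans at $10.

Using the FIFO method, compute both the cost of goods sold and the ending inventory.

COGS = $2,865; ending inventory = $8,205

Jul 11, 260 sold [FIFO — oldest first]: 115 @ $11 + 145 @ $10 = $2,715
Jul 15, 15 sold [FIFO — oldest first]: 15 @ $10 = $150
Total COGS = $2,715 + $150 = $2,865
Ending inventory: 195 @ $10 + 351 @ $15 + 99 @ $10 = $8,205
Check: goods available $11,070 = COGS $2,865 + ending $8,205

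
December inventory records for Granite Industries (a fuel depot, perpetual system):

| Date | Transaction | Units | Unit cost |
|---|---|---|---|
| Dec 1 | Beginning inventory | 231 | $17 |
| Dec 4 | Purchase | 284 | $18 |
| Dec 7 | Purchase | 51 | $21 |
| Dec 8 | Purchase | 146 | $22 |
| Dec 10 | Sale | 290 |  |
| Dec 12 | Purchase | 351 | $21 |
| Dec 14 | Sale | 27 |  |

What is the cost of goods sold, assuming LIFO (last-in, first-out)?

COGS = $6,524

Dec 10, 290 sold [LIFO — newest first]: 146 @ $22 + 51 @ $21 + 93 @ $18 = $5,957
Dec 14, 27 sold [LIFO — newest first]: 27 @ $21 = $567
Total COGS = $5,957 + $567 = $6,524
Ending inventory: 231 @ $17 + 191 @ $18 + 324 @ $21 = $14,169
Check: goods available $20,693 = COGS $6,524 + ending $14,169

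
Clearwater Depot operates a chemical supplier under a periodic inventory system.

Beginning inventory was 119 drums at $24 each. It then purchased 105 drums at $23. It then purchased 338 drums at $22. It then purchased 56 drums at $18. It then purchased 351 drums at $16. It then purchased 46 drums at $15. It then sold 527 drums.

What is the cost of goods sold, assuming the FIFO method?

Sale 1 (527) [FIFO — oldest first]: 119 @ $24 + 105 @ $23 + 303 @ $22 = $11,937
Ending inventory: 35 @ $22 + 56 @ $18 + 351 @ $16 + 46 @ $15 = $8,084

COGS = $11,937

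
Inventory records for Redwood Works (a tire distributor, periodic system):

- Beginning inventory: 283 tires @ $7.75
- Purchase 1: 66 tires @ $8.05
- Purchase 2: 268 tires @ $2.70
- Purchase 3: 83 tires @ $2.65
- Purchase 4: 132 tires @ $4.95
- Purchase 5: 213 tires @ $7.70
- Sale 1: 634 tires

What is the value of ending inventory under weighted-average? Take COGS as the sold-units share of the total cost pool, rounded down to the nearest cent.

Ending inventory = $2,344.71

Sale 1, sell 634: 634/1045 × $5,961.60 → $3,616.89
Ending inventory (cost pool remaining) = $2,344.71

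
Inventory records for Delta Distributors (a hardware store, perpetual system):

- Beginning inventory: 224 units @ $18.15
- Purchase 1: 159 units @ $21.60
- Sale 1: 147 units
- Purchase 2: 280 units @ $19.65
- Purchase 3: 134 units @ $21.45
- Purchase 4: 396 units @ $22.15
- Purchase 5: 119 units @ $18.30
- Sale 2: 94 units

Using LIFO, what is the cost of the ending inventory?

Ending inventory = $21,930.00

Sale 1 (147) [LIFO — newest first]: 147 @ $21.60 = $3,175.20
Sale 2 (94) [LIFO — newest first]: 94 @ $18.30 = $1,720.20
Total COGS = $3,175.20 + $1,720.20 = $4,895.40
Ending inventory: 224 @ $18.15 + 12 @ $21.60 + 280 @ $19.65 + 134 @ $21.45 + 396 @ $22.15 + 25 @ $18.30 = $21,930.00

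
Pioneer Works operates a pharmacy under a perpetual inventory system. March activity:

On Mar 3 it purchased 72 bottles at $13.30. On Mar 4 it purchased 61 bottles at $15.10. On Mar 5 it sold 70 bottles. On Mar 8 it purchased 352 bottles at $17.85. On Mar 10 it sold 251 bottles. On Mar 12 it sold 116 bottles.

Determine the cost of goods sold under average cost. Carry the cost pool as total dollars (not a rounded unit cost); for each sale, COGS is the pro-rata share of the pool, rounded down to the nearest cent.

COGS = $7,332.23

After Mar 3: 72 on hand, pool $957.60 (≈ $13.3000 each)
After Mar 4: 133 on hand, pool $1,878.70 (≈ $14.1256 each)
Mar 5, sell 70: 70/133 × $1,878.70 → $988.78
After Mar 8: 415 on hand, pool $7,173.12 (≈ $17.2846 each)
Mar 10, sell 251: 251/415 × $7,173.12 → $4,338.44
Mar 12, sell 116: 116/164 × $2,834.68 → $2,005.01
Total COGS = $988.78 + $4,338.44 + $2,005.01 = $7,332.23
Ending inventory (cost pool remaining) = $829.67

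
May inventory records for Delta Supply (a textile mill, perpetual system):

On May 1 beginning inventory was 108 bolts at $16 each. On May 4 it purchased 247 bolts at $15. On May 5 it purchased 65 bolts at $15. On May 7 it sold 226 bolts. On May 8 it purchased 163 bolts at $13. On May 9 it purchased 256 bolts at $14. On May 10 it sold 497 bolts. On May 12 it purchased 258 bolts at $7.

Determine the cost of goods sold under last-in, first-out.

May 7, 226 sold [LIFO — newest first]: 65 @ $15 + 161 @ $15 = $3,390
May 10, 497 sold [LIFO — newest first]: 256 @ $14 + 163 @ $13 + 78 @ $15 = $6,873
Total COGS = $3,390 + $6,873 = $10,263
Ending inventory: 108 @ $16 + 8 @ $15 + 258 @ $7 = $3,654

COGS = $10,263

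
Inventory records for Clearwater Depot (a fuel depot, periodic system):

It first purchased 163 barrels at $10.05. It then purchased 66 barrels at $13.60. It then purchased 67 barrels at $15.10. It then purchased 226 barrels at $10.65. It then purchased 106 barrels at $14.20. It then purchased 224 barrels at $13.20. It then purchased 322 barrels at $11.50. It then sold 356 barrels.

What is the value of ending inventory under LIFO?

Sale 1 (356) [LIFO — newest first]: 322 @ $11.50 + 34 @ $13.20 = $4,151.80
Ending inventory: 163 @ $10.05 + 66 @ $13.60 + 67 @ $15.10 + 226 @ $10.65 + 106 @ $14.20 + 190 @ $13.20 = $9,967.55

Ending inventory = $9,967.55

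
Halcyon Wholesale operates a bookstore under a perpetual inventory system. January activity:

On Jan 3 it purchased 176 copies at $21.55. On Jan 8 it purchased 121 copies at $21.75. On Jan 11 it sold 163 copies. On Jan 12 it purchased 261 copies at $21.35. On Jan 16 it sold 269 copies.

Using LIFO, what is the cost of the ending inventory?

Ending inventory = $2,715.30

Jan 11, 163 sold [LIFO — newest first]: 121 @ $21.75 + 42 @ $21.55 = $3,536.85
Jan 16, 269 sold [LIFO — newest first]: 261 @ $21.35 + 8 @ $21.55 = $5,744.75
Total COGS = $3,536.85 + $5,744.75 = $9,281.60
Ending inventory: 126 @ $21.55 = $2,715.30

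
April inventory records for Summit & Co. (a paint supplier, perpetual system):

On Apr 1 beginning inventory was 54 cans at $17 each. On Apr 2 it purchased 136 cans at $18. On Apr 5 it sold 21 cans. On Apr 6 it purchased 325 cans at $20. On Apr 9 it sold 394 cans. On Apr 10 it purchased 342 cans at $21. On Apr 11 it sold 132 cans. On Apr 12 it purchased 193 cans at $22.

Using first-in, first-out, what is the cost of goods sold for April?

Apr 5, 21 sold [FIFO — oldest first]: 21 @ $17 = $357
Apr 9, 394 sold [FIFO — oldest first]: 33 @ $17 + 136 @ $18 + 225 @ $20 = $7,509
Apr 11, 132 sold [FIFO — oldest first]: 100 @ $20 + 32 @ $21 = $2,672
Total COGS = $357 + $7,509 + $2,672 = $10,538
Ending inventory: 310 @ $21 + 193 @ $22 = $10,756
Check: goods available $21,294 = COGS $10,538 + ending $10,756

COGS = $10,538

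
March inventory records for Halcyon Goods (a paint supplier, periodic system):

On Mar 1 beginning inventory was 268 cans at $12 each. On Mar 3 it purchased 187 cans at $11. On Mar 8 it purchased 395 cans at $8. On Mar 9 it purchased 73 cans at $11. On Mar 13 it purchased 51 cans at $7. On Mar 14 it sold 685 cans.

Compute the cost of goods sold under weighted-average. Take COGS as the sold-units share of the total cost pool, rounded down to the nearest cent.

COGS = $6,746.61

Mar 14, sell 685: 685/974 × $9,593.00 → $6,746.61
Ending inventory (cost pool remaining) = $2,846.39
Check: goods available $9,593.00 = COGS $6,746.61 + ending $2,846.39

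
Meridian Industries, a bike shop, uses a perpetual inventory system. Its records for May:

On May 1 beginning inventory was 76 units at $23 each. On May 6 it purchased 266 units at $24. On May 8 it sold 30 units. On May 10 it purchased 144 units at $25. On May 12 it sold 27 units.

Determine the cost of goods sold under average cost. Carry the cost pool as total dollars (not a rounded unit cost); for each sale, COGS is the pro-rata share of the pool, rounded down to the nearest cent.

COGS = $1,365.75

After May 1: 76 on hand, pool $1,748.00 (≈ $23.0000 each)
After May 6: 342 on hand, pool $8,132.00 (≈ $23.7778 each)
May 8, sell 30: 30/342 × $8,132.00 → $713.33
After May 10: 456 on hand, pool $11,018.67 (≈ $24.1638 each)
May 12, sell 27: 27/456 × $11,018.67 → $652.42
Total COGS = $713.33 + $652.42 = $1,365.75
Ending inventory (cost pool remaining) = $10,366.25
Check: goods available $11,732.00 = COGS $1,365.75 + ending $10,366.25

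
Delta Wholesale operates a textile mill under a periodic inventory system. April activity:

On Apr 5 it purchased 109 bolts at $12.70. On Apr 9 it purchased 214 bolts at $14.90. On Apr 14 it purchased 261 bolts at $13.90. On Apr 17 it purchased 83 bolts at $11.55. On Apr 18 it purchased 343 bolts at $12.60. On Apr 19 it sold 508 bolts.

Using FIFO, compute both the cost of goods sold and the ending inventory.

COGS = $7,144.40; ending inventory = $6,336.85

Apr 19, 508 sold [FIFO — oldest first]: 109 @ $12.70 + 214 @ $14.90 + 185 @ $13.90 = $7,144.40
Ending inventory: 76 @ $13.90 + 83 @ $11.55 + 343 @ $12.60 = $6,336.85
Check: goods available $13,481.25 = COGS $7,144.40 + ending $6,336.85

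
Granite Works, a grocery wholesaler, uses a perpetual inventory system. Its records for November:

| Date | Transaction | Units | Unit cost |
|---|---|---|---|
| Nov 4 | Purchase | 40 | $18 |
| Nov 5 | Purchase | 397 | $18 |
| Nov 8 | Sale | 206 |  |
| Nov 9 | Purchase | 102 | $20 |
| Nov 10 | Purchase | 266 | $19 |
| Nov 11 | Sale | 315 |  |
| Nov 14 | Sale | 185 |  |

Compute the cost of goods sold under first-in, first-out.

COGS = $13,079

Nov 8, 206 sold [FIFO — oldest first]: 40 @ $18 + 166 @ $18 = $3,708
Nov 11, 315 sold [FIFO — oldest first]: 231 @ $18 + 84 @ $20 = $5,838
Nov 14, 185 sold [FIFO — oldest first]: 18 @ $20 + 167 @ $19 = $3,533
Total COGS = $3,708 + $5,838 + $3,533 = $13,079
Ending inventory: 99 @ $19 = $1,881
Check: goods available $14,960 = COGS $13,079 + ending $1,881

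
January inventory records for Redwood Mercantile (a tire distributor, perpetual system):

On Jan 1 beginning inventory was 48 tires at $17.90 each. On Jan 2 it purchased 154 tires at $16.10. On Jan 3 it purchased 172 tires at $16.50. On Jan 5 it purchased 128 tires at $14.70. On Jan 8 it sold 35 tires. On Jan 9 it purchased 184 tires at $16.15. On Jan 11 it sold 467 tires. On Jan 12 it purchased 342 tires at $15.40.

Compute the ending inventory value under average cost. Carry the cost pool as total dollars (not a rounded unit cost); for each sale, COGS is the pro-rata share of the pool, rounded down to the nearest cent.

After Jan 1: 48 on hand, pool $859.20 (≈ $17.9000 each)
After Jan 2: 202 on hand, pool $3,338.60 (≈ $16.5277 each)
After Jan 3: 374 on hand, pool $6,176.60 (≈ $16.5150 each)
After Jan 5: 502 on hand, pool $8,058.20 (≈ $16.0522 each)
Jan 8, sell 35: 35/502 × $8,058.20 → $561.82
After Jan 9: 651 on hand, pool $10,467.98 (≈ $16.0798 each)
Jan 11, sell 467: 467/651 × $10,467.98 → $7,509.28
After Jan 12: 526 on hand, pool $8,225.50 (≈ $15.6378 each)
Total COGS = $561.82 + $7,509.28 = $8,071.10
Ending inventory (cost pool remaining) = $8,225.50
Check: goods available $16,296.60 = COGS $8,071.10 + ending $8,225.50

Ending inventory = $8,225.50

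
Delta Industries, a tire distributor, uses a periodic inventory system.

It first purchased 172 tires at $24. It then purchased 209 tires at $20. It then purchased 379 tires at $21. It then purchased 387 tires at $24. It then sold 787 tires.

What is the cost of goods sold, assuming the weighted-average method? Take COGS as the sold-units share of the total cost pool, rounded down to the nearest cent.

COGS = $17,534.25

Sale 1, sell 787: 787/1147 × $25,555.00 → $17,534.25
Ending inventory (cost pool remaining) = $8,020.75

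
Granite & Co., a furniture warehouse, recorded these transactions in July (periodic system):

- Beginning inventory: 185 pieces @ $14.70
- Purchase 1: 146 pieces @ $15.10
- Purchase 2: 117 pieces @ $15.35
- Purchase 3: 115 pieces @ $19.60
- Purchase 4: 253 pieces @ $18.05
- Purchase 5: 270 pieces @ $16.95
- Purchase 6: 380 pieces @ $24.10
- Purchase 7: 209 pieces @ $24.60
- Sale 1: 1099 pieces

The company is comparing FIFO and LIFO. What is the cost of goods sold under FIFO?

COGS = $18,430.50

FIFO COGS: 185 @ $14.70 + 146 @ $15.10 + 117 @ $15.35 + 115 @ $19.60 + 253 @ $18.05 + 270 @ $16.95 + 13 @ $24.10 = $18,430.50
LIFO COGS: 209 @ $24.60 + 380 @ $24.10 + 270 @ $16.95 + 240 @ $18.05 = $23,207.90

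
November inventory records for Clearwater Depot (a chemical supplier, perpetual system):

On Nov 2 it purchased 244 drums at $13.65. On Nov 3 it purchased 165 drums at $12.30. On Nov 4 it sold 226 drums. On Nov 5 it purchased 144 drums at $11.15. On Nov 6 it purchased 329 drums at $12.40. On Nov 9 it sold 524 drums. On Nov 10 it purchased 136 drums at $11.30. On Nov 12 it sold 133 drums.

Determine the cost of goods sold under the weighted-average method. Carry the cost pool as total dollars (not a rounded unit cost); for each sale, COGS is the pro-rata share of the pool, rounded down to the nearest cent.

COGS = $10,988.61

After Nov 2: 244 on hand, pool $3,330.60 (≈ $13.6500 each)
After Nov 3: 409 on hand, pool $5,360.10 (≈ $13.1054 each)
Nov 4, sell 226: 226/409 × $5,360.10 → $2,961.81
After Nov 5: 327 on hand, pool $4,003.89 (≈ $12.2443 each)
After Nov 6: 656 on hand, pool $8,083.49 (≈ $12.3224 each)
Nov 9, sell 524: 524/656 × $8,083.49 → $6,456.93
After Nov 10: 268 on hand, pool $3,163.36 (≈ $11.8036 each)
Nov 12, sell 133: 133/268 × $3,163.36 → $1,569.87
Total COGS = $2,961.81 + $6,456.93 + $1,569.87 = $10,988.61
Ending inventory (cost pool remaining) = $1,593.49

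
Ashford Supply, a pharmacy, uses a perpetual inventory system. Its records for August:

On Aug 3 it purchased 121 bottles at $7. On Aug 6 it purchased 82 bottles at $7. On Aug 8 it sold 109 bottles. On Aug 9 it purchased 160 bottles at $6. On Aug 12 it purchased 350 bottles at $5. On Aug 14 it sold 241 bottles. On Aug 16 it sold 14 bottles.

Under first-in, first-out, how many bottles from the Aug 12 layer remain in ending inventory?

Aug 8, 109 sold [FIFO — oldest first]: 109 @ $7 = $763
Aug 14, 241 sold [FIFO — oldest first]: 12 @ $7 + 82 @ $7 + 147 @ $6 = $1,540
Aug 16, 14 sold [FIFO — oldest first]: 13 @ $6 + 1 @ $5 = $83
Total COGS = $763 + $1,540 + $83 = $2,386
Ending inventory: 349 @ $5 = $1,745

349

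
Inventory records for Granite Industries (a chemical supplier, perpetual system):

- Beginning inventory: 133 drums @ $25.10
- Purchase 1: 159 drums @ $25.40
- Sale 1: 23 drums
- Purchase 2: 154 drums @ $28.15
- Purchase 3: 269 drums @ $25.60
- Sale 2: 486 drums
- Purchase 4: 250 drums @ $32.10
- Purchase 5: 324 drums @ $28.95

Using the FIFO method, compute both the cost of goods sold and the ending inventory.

Sale 1 (23) [FIFO — oldest first]: 23 @ $25.10 = $577.30
Sale 2 (486) [FIFO — oldest first]: 110 @ $25.10 + 159 @ $25.40 + 154 @ $28.15 + 63 @ $25.60 = $12,747.50
Total COGS = $577.30 + $12,747.50 = $13,324.80
Ending inventory: 206 @ $25.60 + 250 @ $32.10 + 324 @ $28.95 = $22,678.40

COGS = $13,324.80; ending inventory = $22,678.40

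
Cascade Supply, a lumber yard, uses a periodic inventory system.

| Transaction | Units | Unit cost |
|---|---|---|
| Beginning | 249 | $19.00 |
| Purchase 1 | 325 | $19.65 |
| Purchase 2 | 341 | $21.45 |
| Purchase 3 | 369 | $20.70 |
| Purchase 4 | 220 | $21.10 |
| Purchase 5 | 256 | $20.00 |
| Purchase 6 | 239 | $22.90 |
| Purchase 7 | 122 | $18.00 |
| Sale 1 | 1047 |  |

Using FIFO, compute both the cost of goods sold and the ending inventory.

COGS = $21,164.10; ending inventory = $22,337.00

Sale 1 (1047) [FIFO — oldest first]: 249 @ $19.00 + 325 @ $19.65 + 341 @ $21.45 + 132 @ $20.70 = $21,164.10
Ending inventory: 237 @ $20.70 + 220 @ $21.10 + 256 @ $20.00 + 239 @ $22.90 + 122 @ $18.00 = $22,337.00
Check: goods available $43,501.10 = COGS $21,164.10 + ending $22,337.00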